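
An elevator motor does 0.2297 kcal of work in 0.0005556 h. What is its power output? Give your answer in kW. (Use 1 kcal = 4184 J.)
Convert to SI: W = 961.065 J, t = 2.00016 s
P = W/t = 961.065/2.00016 = 480.494 W = 0.4805 kW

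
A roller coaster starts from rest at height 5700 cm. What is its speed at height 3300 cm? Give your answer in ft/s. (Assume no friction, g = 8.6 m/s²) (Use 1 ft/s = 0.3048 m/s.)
Convert to SI: h₁−h₂ = 24.0 m
mgh₁ = mgh₂ + ½mv² ⇒ v = √(2g(h₁−h₂)) = √(2·8.6·24.0) = 20.3175 m/s = 66.66 ft/s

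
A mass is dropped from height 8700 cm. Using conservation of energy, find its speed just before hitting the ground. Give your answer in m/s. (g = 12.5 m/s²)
Convert to SI: h = 87.0 m
mgh = ½mv² ⇒ v = √(2gh) = √(2·12.5·87.0) = 46.64 m/s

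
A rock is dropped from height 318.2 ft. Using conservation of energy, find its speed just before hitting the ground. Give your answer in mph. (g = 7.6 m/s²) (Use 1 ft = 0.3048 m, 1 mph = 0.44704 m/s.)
Convert to SI: h = 96.9874 m
mgh = ½mv² ⇒ v = √(2gh) = √(2·7.6·96.9874) = 38.3954 m/s = 85.89 mph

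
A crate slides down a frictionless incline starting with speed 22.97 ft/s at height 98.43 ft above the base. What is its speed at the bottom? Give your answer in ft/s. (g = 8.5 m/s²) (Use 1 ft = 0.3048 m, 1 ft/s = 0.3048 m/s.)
Convert to SI: v₀ = 7.00126 m/s, h = 30.0015 m
½mv₀² + mgh = ½mv² ⇒ v = √(v₀² + 2gh) = √(7.00126² + 2·8.5·30.0015) = 23.6441 m/s = 77.57 ft/s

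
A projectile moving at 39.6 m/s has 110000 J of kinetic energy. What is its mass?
m = 2·KE/v² = 2·110000/(39.6)² = 140.3 kg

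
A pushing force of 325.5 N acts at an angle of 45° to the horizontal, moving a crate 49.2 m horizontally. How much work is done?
W = F·d·cosθ = (325.5)(49.2)cos(45°) = 11320 J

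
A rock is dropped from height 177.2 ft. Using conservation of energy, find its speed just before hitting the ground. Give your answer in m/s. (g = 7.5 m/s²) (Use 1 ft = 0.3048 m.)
Convert to SI: h = 54.0106 m
mgh = ½mv² ⇒ v = √(2gh) = √(2·7.5·54.0106) = 28.46 m/s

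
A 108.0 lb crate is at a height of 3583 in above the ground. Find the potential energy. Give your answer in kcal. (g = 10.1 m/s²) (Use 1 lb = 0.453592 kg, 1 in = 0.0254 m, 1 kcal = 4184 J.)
Convert to SI: m = 48.9879 kg, h = 91.0082 m
PE = mgh = (48.9879)(10.1)(91.0082) = 45028.9 J = 10.76 kcal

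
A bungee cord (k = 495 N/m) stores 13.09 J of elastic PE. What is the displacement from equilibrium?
x = √(2·PE/k) = √(2·13.09/495) = 0.23 m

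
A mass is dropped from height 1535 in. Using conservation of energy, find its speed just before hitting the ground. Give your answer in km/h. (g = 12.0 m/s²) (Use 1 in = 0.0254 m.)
Convert to SI: h = 38.989 m
mgh = ½mv² ⇒ v = √(2gh) = √(2·12.0·38.989) = 30.5898 m/s = 110.1 km/h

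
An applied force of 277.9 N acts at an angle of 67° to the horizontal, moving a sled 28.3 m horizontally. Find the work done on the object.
W = F·d·cosθ = (277.9)(28.3)cos(67°) = 3073 J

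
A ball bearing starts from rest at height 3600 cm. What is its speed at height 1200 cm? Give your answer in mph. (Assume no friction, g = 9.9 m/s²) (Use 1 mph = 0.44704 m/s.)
Convert to SI: h₁−h₂ = 24.0 m
mgh₁ = mgh₂ + ½mv² ⇒ v = √(2g(h₁−h₂)) = √(2·9.9·24.0) = 21.7991 m/s = 48.76 mph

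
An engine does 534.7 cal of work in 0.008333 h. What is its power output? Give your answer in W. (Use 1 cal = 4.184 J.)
Convert to SI: W = 2237.18 J, t = 29.9988 s
P = W/t = 2237.18/29.9988 = 74.58 W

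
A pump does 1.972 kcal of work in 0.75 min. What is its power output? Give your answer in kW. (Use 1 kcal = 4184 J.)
Convert to SI: W = 8250.85 J, t = 45.0 s
P = W/t = 8250.85/45.0 = 183.352 W = 0.1834 kW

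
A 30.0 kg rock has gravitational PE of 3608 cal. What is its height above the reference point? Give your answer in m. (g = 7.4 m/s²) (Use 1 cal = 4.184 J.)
Convert to SI: m = 30.0 kg, PE = 15095.9 J
h = PE/(mg) = 15095.9/(30.0·7.4) = 68.0 m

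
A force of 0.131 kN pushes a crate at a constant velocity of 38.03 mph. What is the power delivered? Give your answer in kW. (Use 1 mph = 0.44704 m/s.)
Convert to SI: F = 131.0 N, v = 17.0009 m/s
P = Fv = (131.0)(17.0009) = 2227.12 W = 2.227 kW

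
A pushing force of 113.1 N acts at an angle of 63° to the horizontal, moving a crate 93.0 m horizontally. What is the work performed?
W = F·d·cosθ = (113.1)(93.0)cos(63°) = 4775 J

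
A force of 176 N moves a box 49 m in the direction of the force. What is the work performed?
W = F·d = (176)(49) = 8624 J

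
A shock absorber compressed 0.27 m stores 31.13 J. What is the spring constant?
k = 2·PE/x² = 2·31.13/(0.27)² = 854.0 N/m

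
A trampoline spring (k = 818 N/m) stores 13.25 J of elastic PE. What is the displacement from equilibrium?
x = √(2·PE/k) = √(2·13.25/818) = 0.18 m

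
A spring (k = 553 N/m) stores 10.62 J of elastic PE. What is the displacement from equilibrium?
x = √(2·PE/k) = √(2·10.62/553) = 0.196 m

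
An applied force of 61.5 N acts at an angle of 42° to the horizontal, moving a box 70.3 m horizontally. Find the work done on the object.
W = F·d·cosθ = (61.5)(70.3)cos(42°) = 3213 J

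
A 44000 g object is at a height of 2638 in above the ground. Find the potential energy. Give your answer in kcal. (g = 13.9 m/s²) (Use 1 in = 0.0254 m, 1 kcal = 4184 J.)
Convert to SI: m = 44.0 kg, h = 67.0052 m
PE = mgh = (44.0)(13.9)(67.0052) = 40980.4 J = 9.795 kcal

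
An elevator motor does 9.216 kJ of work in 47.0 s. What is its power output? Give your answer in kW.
Convert to SI: W = 9216.0 J, t = 47.0 s
P = W/t = 9216.0/47.0 = 196.085 W = 0.1961 kW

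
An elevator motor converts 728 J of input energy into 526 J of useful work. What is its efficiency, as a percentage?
η = W_out/W_in = 526/728 = 72.25%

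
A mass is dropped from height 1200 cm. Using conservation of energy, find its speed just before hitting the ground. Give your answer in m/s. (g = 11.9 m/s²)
Convert to SI: h = 12.0 m
mgh = ½mv² ⇒ v = √(2gh) = √(2·11.9·12.0) = 16.9 m/s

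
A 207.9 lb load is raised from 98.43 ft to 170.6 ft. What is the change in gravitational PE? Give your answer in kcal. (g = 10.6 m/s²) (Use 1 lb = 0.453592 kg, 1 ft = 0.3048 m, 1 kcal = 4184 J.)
Convert to SI: m = 94.3018 kg, Δh = 21.9974 m
ΔPE = mgΔh = (94.3018)(10.6)(21.9974) = 21988.6 J = 5.255 kcal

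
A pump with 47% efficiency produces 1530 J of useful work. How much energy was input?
W_in = W_out/η = 1530/0.47 = 3255 J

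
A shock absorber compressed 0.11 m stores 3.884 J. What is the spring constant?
k = 2·PE/x² = 2·3.884/(0.11)² = 642.0 N/m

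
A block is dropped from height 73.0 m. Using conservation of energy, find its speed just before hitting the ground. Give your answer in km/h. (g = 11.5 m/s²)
mgh = ½mv² ⇒ v = √(2gh) = √(2·11.5·73.0) = 40.9756 m/s = 147.5 km/h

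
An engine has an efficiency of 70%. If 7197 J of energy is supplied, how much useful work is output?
W_out = η·W_in = 0.7·7197 = 5037.9 J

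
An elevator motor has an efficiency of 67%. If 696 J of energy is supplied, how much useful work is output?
W_out = η·W_in = 0.67·696 = 466.32 J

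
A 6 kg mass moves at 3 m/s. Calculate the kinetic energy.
KE = ½mv² = ½(6)(3)² = 27.0 J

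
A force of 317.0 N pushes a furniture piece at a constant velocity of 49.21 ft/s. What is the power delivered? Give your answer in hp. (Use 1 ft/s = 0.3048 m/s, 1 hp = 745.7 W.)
Convert to SI: F = 317.0 N, v = 14.9992 m/s
P = Fv = (317.0)(14.9992) = 4754.75 W = 6.376 hp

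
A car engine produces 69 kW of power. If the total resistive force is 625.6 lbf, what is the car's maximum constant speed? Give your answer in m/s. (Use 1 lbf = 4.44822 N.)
Convert to SI: F = 2782.81 N
P = Fv ⇒ v = P/F = 69000 W/2782.81 N = 24.8 m/s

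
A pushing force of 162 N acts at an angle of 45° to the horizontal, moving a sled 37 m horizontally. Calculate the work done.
W = F·d·cosθ = (162)(37)cos(45°) = 4238 J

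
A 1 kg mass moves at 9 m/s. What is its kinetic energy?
KE = ½mv² = ½(1)(9)² = 40.5 J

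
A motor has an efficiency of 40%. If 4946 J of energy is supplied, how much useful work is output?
W_out = η·W_in = 0.4·4946 = 1978.4 J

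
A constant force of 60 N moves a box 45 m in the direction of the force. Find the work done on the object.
W = F·d = (60)(45) = 2700 J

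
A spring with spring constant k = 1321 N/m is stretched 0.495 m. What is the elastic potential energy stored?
PE = ½kx² = ½(1321)(0.495)² = 161.8 J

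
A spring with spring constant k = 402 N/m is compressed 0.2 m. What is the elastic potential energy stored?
PE = ½kx² = ½(402)(0.2)² = 8.04 J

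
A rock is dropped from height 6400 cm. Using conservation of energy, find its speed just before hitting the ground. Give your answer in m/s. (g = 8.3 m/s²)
Convert to SI: h = 64.0 m
mgh = ½mv² ⇒ v = √(2gh) = √(2·8.3·64.0) = 32.59 m/s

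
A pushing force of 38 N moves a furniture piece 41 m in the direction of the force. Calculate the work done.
W = F·d = (38)(41) = 1558 J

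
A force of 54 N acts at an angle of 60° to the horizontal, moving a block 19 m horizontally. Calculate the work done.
W = F·d·cosθ = (54)(19)cos(60°) = 513.0 J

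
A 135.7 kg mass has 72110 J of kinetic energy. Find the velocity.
v = √(2·KE/m) = √(2·72110/135.7) = 32.6 m/s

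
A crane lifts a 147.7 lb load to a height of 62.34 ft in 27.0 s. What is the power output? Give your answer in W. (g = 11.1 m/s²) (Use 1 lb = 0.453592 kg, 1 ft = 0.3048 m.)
Convert to SI: m = 66.9955 kg, h = 19.0012 m, t = 27.0 s
P = mgh/t = (66.9955)(11.1)(19.0012)/27.0 = 523.3 W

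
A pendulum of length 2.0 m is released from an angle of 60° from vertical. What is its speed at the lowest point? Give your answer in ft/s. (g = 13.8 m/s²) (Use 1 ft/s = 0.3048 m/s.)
h = L(1 − cosθ) = 2.0(1 − cos60°) = 1.0 m
v = √(2gh) = √(2·13.8·1.0) = 5.25357 m/s = 17.24 ft/s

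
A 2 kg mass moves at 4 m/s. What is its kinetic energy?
KE = ½mv² = ½(2)(4)² = 16.0 J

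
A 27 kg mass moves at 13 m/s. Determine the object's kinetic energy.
KE = ½mv² = ½(27)(13)² = 2281.5 J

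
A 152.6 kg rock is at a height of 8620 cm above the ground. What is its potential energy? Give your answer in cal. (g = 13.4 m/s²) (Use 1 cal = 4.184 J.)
Convert to SI: m = 152.6 kg, h = 86.2 m
PE = mgh = (152.6)(13.4)(86.2) = 176265 J = 42130 cal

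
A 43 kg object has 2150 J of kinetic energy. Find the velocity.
v = √(2·KE/m) = √(2·2150/43) = 10.0 m/s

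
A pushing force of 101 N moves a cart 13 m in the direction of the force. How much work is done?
W = F·d = (101)(13) = 1313 J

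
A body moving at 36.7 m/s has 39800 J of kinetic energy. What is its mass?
m = 2·KE/v² = 2·39800/(36.7)² = 59.1 kg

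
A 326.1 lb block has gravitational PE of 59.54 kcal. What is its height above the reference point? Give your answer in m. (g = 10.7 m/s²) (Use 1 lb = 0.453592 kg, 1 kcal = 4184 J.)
Convert to SI: m = 147.916 kg, PE = 249115 J
h = PE/(mg) = 249115/(147.916·10.7) = 157.4 m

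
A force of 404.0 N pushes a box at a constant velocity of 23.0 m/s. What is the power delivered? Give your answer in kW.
P = Fv = (404.0)(23.0) = 9292.0 W = 9.292 kW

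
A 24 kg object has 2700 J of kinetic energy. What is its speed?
v = √(2·KE/m) = √(2·2700/24) = 15.0 m/s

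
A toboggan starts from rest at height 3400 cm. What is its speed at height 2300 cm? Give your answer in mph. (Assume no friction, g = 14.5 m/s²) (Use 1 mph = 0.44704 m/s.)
Convert to SI: h₁−h₂ = 11.0 m
mgh₁ = mgh₂ + ½mv² ⇒ v = √(2g(h₁−h₂)) = √(2·14.5·11.0) = 17.8606 m/s = 39.95 mph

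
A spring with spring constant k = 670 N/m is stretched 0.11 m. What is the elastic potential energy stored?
PE = ½kx² = ½(670)(0.11)² = 4.054 J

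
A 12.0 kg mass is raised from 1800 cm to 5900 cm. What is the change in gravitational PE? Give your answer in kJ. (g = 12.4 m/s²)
Convert to SI: m = 12.0 kg, Δh = 41.0 m
ΔPE = mgΔh = (12.0)(12.4)(41.0) = 6100.8 J = 6.101 kJ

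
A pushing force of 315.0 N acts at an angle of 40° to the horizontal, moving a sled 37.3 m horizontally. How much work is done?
W = F·d·cosθ = (315.0)(37.3)cos(40°) = 9001 J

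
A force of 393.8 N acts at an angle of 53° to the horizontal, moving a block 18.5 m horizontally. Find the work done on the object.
W = F·d·cosθ = (393.8)(18.5)cos(53°) = 4384 J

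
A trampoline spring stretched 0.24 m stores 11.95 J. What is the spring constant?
k = 2·PE/x² = 2·11.95/(0.24)² = 414.9 N/m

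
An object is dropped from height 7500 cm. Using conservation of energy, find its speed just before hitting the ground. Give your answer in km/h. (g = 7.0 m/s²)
Convert to SI: h = 75.0 m
mgh = ½mv² ⇒ v = √(2gh) = √(2·7.0·75.0) = 32.4037 m/s = 116.7 km/h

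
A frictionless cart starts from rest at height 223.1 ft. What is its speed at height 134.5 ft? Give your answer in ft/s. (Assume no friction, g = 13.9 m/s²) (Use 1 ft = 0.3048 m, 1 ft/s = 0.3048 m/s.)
Convert to SI: h₁−h₂ = 27.0053 m
mgh₁ = mgh₂ + ½mv² ⇒ v = √(2g(h₁−h₂)) = √(2·13.9·27.0053) = 27.3998 m/s = 89.89 ft/s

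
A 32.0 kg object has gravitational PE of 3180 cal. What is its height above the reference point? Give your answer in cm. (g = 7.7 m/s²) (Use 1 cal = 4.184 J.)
Convert to SI: m = 32.0 kg, PE = 13305.1 J
h = PE/(mg) = 13305.1/(32.0·7.7) = 53.9981 m = 5400 cm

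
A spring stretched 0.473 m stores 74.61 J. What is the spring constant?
k = 2·PE/x² = 2·74.61/(0.473)² = 667.0 N/m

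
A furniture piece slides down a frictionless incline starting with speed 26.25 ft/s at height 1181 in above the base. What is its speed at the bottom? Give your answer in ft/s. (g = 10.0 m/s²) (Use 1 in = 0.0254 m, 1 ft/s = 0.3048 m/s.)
Convert to SI: v₀ = 8.001 m/s, h = 29.9974 m
½mv₀² + mgh = ½mv² ⇒ v = √(v₀² + 2gh) = √(8.001² + 2·10.0·29.9974) = 25.7675 m/s = 84.54 ft/s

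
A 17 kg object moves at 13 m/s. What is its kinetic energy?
KE = ½mv² = ½(17)(13)² = 1436.5 J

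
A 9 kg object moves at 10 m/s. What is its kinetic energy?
KE = ½mv² = ½(9)(10)² = 450.0 J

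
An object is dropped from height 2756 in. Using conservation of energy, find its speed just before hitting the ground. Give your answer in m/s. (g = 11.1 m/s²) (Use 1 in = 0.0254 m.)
Convert to SI: h = 70.0024 m
mgh = ½mv² ⇒ v = √(2gh) = √(2·11.1·70.0024) = 39.42 m/s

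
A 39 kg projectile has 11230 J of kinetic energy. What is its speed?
v = √(2·KE/m) = √(2·11230/39) = 24.0 m/s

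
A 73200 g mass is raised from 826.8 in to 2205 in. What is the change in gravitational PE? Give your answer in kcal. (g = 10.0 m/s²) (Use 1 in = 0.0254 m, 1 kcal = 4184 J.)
Convert to SI: m = 73.2 kg, Δh = 35.0063 m
ΔPE = mgΔh = (73.2)(10.0)(35.0063) = 25624.6 J = 6.124 kcal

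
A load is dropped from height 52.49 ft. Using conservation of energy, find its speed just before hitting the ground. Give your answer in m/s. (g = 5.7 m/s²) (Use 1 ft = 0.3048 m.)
Convert to SI: h = 15.999 m
mgh = ½mv² ⇒ v = √(2gh) = √(2·5.7·15.999) = 13.51 m/s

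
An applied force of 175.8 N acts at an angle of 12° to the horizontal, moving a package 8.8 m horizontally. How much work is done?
W = F·d·cosθ = (175.8)(8.8)cos(12°) = 1513 J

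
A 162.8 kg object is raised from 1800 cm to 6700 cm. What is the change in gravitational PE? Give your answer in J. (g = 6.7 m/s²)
Convert to SI: m = 162.8 kg, Δh = 49.0 m
ΔPE = mgΔh = (162.8)(6.7)(49.0) = 53450 J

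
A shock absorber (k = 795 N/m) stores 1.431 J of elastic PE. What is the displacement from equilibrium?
x = √(2·PE/k) = √(2·1.431/795) = 0.06 m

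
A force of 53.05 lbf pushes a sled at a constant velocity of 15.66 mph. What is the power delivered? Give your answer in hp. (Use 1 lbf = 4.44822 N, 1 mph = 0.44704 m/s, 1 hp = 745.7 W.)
Convert to SI: F = 235.978 N, v = 7.00065 m/s
P = Fv = (235.978)(7.00065) = 1652.0 W = 2.215 hp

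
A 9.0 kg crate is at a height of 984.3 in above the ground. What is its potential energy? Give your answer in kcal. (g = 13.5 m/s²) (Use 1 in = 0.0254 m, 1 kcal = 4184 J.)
Convert to SI: m = 9.0 kg, h = 25.0012 m
PE = mgh = (9.0)(13.5)(25.0012) = 3037.65 J = 0.726 kcal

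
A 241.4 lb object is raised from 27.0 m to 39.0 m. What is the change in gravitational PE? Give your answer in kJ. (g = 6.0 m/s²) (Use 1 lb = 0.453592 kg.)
Convert to SI: m = 109.497 kg, Δh = 12.0 m
ΔPE = mgΔh = (109.497)(6.0)(12.0) = 7883.79 J = 7.884 kJ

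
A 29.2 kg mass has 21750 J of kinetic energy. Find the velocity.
v = √(2·KE/m) = √(2·21750/29.2) = 38.6 m/s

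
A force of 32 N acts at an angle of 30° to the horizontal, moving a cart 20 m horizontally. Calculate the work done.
W = F·d·cosθ = (32)(20)cos(30°) = 554.3 J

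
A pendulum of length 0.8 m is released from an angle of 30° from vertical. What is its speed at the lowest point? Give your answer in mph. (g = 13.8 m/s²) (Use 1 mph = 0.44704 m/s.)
h = L(1 − cosθ) = 0.8(1 − cos30°) = 0.10718 m
v = √(2gh) = √(2·13.8·0.10718) = 1.71993 m/s = 3.847 mph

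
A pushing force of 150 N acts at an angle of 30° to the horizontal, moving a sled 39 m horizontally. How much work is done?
W = F·d·cosθ = (150)(39)cos(30°) = 5066 J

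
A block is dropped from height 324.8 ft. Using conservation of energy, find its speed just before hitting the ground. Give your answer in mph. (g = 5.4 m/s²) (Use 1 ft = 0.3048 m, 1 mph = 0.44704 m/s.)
Convert to SI: h = 98.999 m
mgh = ½mv² ⇒ v = √(2gh) = √(2·5.4·98.999) = 32.6985 m/s = 73.14 mph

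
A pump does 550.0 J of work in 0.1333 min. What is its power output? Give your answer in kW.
Convert to SI: W = 550.0 J, t = 7.998 s
P = W/t = 550.0/7.998 = 68.7672 W = 0.06877 kW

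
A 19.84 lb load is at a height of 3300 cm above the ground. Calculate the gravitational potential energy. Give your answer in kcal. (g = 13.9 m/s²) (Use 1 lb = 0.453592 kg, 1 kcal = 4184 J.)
Convert to SI: m = 8.99927 kg, h = 33.0 m
PE = mgh = (8.99927)(13.9)(33.0) = 4127.96 J = 0.9866 kcal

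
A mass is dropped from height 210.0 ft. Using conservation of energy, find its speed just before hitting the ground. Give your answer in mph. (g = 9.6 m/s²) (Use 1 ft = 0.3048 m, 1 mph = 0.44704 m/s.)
Convert to SI: h = 64.008 m
mgh = ½mv² ⇒ v = √(2gh) = √(2·9.6·64.008) = 35.0564 m/s = 78.42 mph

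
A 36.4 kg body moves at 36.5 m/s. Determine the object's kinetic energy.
KE = ½mv² = ½(36.4)(36.5)² = 24250 J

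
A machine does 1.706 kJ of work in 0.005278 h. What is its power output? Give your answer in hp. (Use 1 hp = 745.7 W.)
Convert to SI: W = 1706.0 J, t = 19.0008 s
P = W/t = 1706.0/19.0008 = 89.7857 W = 0.1204 hp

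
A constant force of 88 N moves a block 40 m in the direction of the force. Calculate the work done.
W = F·d = (88)(40) = 3520 J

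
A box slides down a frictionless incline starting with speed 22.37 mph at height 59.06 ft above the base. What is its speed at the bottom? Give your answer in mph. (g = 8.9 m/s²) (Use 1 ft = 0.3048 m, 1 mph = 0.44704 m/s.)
Convert to SI: v₀ = 10.0003 m/s, h = 18.0015 m
½mv₀² + mgh = ½mv² ⇒ v = √(v₀² + 2gh) = √(10.0003² + 2·8.9·18.0015) = 20.5044 m/s = 45.87 mph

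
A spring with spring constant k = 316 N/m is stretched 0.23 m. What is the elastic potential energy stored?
PE = ½kx² = ½(316)(0.23)² = 8.358 J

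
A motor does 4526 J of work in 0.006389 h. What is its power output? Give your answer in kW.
Convert to SI: W = 4526.0 J, t = 23.0004 s
P = W/t = 4526.0/23.0004 = 196.779 W = 0.1968 kW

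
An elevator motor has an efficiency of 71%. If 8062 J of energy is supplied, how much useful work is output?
W_out = η·W_in = 0.71·8062 = 5724.02 J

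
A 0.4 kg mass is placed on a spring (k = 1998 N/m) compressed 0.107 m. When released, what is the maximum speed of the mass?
½kx² = ½mv² ⇒ v = x√(k/m) = (0.107)√(1998/0.4) = 7.562 m/s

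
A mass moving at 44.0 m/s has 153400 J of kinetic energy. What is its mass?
m = 2·KE/v² = 2·153400/(44.0)² = 158.5 kg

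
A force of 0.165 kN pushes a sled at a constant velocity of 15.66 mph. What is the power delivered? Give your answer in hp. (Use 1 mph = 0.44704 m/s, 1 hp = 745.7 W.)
Convert to SI: F = 165.0 N, v = 7.00065 m/s
P = Fv = (165.0)(7.00065) = 1155.11 W = 1.549 hp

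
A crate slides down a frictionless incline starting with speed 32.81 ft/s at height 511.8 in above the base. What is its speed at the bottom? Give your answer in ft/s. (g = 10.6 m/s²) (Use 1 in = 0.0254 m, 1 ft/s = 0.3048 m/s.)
Convert to SI: v₀ = 10.0005 m/s, h = 12.9997 m
½mv₀² + mgh = ½mv² ⇒ v = √(v₀² + 2gh) = √(10.0005² + 2·10.6·12.9997) = 19.3805 m/s = 63.58 ft/s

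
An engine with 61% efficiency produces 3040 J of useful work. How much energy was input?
W_in = W_out/η = 3040/0.61 = 4984 J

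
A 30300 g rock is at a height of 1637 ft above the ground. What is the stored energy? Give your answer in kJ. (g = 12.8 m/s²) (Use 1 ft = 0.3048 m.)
Convert to SI: m = 30.3 kg, h = 498.958 m
PE = mgh = (30.3)(12.8)(498.958) = 193516 J = 193.5 kJ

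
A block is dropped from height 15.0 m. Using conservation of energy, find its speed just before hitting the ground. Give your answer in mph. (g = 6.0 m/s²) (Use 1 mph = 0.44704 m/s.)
mgh = ½mv² ⇒ v = √(2gh) = √(2·6.0·15.0) = 13.4164 m/s = 30.01 mph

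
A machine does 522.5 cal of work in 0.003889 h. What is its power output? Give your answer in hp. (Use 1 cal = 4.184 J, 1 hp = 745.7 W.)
Convert to SI: W = 2186.14 J, t = 14.0004 s
P = W/t = 2186.14/14.0004 = 156.148 W = 0.2094 hp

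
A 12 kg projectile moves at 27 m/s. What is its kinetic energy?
KE = ½mv² = ½(12)(27)² = 4374.0 J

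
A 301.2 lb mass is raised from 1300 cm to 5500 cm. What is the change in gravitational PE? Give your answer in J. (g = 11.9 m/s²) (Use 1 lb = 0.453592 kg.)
Convert to SI: m = 136.622 kg, Δh = 42.0 m
ΔPE = mgΔh = (136.622)(11.9)(42.0) = 68280 J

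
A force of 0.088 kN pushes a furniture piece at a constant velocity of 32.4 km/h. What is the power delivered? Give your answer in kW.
Convert to SI: F = 88.0 N, v = 9.0 m/s
P = Fv = (88.0)(9.0) = 792.0 W = 0.792 kW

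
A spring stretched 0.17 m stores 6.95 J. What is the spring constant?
k = 2·PE/x² = 2·6.95/(0.17)² = 481.0 N/m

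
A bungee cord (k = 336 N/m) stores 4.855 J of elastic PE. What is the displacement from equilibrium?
x = √(2·PE/k) = √(2·4.855/336) = 0.17 m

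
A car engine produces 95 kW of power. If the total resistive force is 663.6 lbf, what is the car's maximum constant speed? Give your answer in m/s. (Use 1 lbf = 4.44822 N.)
Convert to SI: F = 2951.84 N
P = Fv ⇒ v = P/F = 95000 W/2951.84 N = 32.18 m/s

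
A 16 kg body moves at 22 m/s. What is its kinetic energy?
KE = ½mv² = ½(16)(22)² = 3872.0 J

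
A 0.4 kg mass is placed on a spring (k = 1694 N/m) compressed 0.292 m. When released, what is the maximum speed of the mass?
½kx² = ½mv² ⇒ v = x√(k/m) = (0.292)√(1694/0.4) = 19.0 m/s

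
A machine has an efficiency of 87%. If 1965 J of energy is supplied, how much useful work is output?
W_out = η·W_in = 0.87·1965 = 1709.55 J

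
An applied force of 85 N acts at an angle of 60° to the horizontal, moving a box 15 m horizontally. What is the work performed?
W = F·d·cosθ = (85)(15)cos(60°) = 637.5 J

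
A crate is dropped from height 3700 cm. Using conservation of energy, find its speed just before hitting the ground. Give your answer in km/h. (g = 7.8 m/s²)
Convert to SI: h = 37.0 m
mgh = ½mv² ⇒ v = √(2gh) = √(2·7.8·37.0) = 24.025 m/s = 86.49 km/h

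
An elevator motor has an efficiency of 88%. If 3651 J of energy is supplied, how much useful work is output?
W_out = η·W_in = 0.88·3651 = 3212.88 J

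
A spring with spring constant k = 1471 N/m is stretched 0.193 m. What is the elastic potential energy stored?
PE = ½kx² = ½(1471)(0.193)² = 27.4 J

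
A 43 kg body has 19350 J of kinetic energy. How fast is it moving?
v = √(2·KE/m) = √(2·19350/43) = 30.0 m/s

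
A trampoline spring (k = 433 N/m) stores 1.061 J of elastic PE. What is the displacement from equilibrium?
x = √(2·PE/k) = √(2·1.061/433) = 0.07 m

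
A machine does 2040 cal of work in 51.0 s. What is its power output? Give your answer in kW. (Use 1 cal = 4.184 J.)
Convert to SI: W = 8535.36 J, t = 51.0 s
P = W/t = 8535.36/51.0 = 167.36 W = 0.1674 kW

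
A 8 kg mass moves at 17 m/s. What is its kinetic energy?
KE = ½mv² = ½(8)(17)² = 1156.0 J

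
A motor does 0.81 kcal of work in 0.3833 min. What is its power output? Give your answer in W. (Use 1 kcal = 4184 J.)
Convert to SI: W = 3389.04 J, t = 22.998 s
P = W/t = 3389.04/22.998 = 147.4 W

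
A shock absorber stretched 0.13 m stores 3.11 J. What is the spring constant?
k = 2·PE/x² = 2·3.11/(0.13)² = 368.0 N/m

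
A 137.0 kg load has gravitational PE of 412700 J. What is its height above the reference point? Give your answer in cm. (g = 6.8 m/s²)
h = PE/(mg) = 412700/(137.0·6.8) = 443.001 m = 44300 cm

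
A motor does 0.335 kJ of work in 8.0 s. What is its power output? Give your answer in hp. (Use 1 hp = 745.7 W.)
Convert to SI: W = 335.0 J, t = 8.0 s
P = W/t = 335.0/8.0 = 41.875 W = 0.05616 hp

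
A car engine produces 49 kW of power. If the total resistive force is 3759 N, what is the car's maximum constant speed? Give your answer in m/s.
P = Fv ⇒ v = P/F = 49000 W/3759.0 N = 13.04 m/s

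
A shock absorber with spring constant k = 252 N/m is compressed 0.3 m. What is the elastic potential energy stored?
PE = ½kx² = ½(252)(0.3)² = 11.34 J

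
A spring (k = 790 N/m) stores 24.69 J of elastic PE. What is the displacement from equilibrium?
x = √(2·PE/k) = √(2·24.69/790) = 0.25 m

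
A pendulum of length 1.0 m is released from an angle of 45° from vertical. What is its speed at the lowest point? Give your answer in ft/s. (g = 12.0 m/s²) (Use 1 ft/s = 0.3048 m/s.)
h = L(1 − cosθ) = 1.0(1 − cos45°) = 0.292893 m
v = √(2gh) = √(2·12.0·0.292893) = 2.65131 m/s = 8.699 ft/s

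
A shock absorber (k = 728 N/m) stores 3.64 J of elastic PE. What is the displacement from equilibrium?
x = √(2·PE/k) = √(2·3.64/728) = 0.1 m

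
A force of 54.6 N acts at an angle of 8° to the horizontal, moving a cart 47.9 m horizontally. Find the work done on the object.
W = F·d·cosθ = (54.6)(47.9)cos(8°) = 2590 J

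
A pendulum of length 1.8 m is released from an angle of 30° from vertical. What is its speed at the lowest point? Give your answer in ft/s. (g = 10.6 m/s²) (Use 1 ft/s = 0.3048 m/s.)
h = L(1 − cosθ) = 1.8(1 − cos30°) = 0.241154 m
v = √(2gh) = √(2·10.6·0.241154) = 2.26108 m/s = 7.418 ft/s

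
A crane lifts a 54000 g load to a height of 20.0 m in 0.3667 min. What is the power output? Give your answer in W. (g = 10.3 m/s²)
Convert to SI: m = 54.0 kg, h = 20.0 m, t = 22.002 s
P = mgh/t = (54.0)(10.3)(20.0)/22.002 = 505.6 W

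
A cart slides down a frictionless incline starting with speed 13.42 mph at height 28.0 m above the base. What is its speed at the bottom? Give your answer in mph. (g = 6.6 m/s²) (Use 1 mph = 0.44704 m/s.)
Convert to SI: v₀ = 5.99928 m/s, h = 28.0 m
½mv₀² + mgh = ½mv² ⇒ v = √(v₀² + 2gh) = √(5.99928² + 2·6.6·28.0) = 20.1393 m/s = 45.05 mph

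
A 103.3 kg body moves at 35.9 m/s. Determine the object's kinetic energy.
KE = ½mv² = ½(103.3)(35.9)² = 66570 J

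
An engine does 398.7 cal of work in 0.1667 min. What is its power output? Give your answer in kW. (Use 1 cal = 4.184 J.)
Convert to SI: W = 1668.16 J, t = 10.002 s
P = W/t = 1668.16/10.002 = 166.783 W = 0.1668 kW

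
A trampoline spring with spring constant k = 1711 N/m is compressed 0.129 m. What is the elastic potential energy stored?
PE = ½kx² = ½(1711)(0.129)² = 14.24 J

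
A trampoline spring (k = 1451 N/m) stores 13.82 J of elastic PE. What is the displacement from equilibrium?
x = √(2·PE/k) = √(2·13.82/1451) = 0.138 m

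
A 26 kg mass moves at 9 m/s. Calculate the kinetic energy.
KE = ½mv² = ½(26)(9)² = 1053.0 J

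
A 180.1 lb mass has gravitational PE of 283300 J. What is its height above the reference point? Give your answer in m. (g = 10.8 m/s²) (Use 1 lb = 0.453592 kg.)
Convert to SI: m = 81.6919 kg, PE = 283300 J
h = PE/(mg) = 283300/(81.6919·10.8) = 321.1 m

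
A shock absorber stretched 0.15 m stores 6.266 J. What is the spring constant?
k = 2·PE/x² = 2·6.266/(0.15)² = 557.0 N/m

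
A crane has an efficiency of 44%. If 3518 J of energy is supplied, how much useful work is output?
W_out = η·W_in = 0.44·3518 = 1547.92 J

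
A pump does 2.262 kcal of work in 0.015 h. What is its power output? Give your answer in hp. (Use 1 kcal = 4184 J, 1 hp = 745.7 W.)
Convert to SI: W = 9464.21 J, t = 54.0 s
P = W/t = 9464.21/54.0 = 175.263 W = 0.235 hp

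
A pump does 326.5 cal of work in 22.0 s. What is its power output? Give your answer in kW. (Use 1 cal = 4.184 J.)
Convert to SI: W = 1366.08 J, t = 22.0 s
P = W/t = 1366.08/22.0 = 62.0944 W = 0.06209 kW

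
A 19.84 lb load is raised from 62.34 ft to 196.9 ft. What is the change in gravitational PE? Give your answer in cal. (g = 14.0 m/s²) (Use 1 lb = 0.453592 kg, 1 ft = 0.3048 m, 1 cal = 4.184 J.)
Convert to SI: m = 8.99927 kg, Δh = 41.0139 m
ΔPE = mgΔh = (8.99927)(14.0)(41.0139) = 5167.33 J = 1235 cal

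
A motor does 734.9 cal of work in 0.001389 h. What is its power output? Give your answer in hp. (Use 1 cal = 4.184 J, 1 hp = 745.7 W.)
Convert to SI: W = 3074.82 J, t = 5.0004 s
P = W/t = 3074.82/5.0004 = 614.915 W = 0.8246 hp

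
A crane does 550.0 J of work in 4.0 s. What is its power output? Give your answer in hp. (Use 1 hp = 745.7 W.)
P = W/t = 550.0/4.0 = 137.5 W = 0.1844 hp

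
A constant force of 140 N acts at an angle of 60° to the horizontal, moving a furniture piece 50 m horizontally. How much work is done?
W = F·d·cosθ = (140)(50)cos(60°) = 3500 J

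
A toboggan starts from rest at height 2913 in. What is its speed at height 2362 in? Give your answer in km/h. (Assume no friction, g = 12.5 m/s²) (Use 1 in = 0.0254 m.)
Convert to SI: h₁−h₂ = 13.9954 m
mgh₁ = mgh₂ + ½mv² ⇒ v = √(2g(h₁−h₂)) = √(2·12.5·13.9954) = 18.7052 m/s = 67.34 km/h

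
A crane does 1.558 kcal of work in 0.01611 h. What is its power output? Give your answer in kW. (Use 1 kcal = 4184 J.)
Convert to SI: W = 6518.67 J, t = 57.996 s
P = W/t = 6518.67/57.996 = 112.399 W = 0.1124 kW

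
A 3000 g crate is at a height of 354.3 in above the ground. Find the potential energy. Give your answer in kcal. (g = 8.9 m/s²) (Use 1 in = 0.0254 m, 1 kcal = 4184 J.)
Convert to SI: m = 3.0 kg, h = 8.99922 m
PE = mgh = (3.0)(8.9)(8.99922) = 240.279 J = 0.05743 kcal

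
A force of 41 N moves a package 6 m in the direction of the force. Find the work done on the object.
W = F·d = (41)(6) = 246.0 J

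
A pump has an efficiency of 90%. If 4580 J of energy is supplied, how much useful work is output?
W_out = η·W_in = 0.9·4580 = 4122.0 J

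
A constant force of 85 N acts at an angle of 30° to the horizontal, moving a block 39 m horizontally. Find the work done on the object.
W = F·d·cosθ = (85)(39)cos(30°) = 2871 J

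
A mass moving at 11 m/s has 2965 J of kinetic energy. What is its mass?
m = 2·KE/v² = 2·2965/(11)² = 49.01 kg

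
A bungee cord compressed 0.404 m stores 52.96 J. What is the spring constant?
k = 2·PE/x² = 2·52.96/(0.404)² = 649.0 N/m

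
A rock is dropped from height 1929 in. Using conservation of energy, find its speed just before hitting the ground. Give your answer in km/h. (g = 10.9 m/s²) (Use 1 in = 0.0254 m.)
Convert to SI: h = 48.9966 m
mgh = ½mv² ⇒ v = √(2gh) = √(2·10.9·48.9966) = 32.6822 m/s = 117.7 km/h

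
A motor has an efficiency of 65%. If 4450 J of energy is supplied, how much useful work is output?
W_out = η·W_in = 0.65·4450 = 2892.5 J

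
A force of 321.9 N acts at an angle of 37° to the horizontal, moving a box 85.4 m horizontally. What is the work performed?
W = F·d·cosθ = (321.9)(85.4)cos(37°) = 21950 J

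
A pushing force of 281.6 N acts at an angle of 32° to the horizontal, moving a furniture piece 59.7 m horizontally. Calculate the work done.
W = F·d·cosθ = (281.6)(59.7)cos(32°) = 14260 J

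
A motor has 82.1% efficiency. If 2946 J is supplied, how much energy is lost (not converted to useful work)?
W_lost = W_in(1 − η) = 2946·(1 − 0.821) = 527.3 J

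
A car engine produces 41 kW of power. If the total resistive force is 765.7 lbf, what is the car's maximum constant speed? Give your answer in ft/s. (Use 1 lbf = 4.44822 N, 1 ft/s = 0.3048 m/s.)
Convert to SI: F = 3406.0 N
P = Fv ⇒ v = P/F = 41000 W/3406.0 N = 12.0376 m/s = 39.49 ft/s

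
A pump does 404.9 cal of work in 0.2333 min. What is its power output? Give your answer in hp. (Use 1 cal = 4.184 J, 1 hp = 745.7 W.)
Convert to SI: W = 1694.1 J, t = 13.998 s
P = W/t = 1694.1/13.998 = 121.025 W = 0.1623 hp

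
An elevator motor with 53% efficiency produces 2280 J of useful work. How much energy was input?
W_in = W_out/η = 2280/0.53 = 4302 J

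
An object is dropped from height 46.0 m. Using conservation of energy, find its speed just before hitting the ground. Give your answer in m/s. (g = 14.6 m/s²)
mgh = ½mv² ⇒ v = √(2gh) = √(2·14.6·46.0) = 36.65 m/s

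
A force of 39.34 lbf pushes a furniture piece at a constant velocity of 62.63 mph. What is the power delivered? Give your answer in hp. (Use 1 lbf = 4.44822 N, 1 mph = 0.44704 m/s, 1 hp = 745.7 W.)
Convert to SI: F = 174.993 N, v = 27.9981 m/s
P = Fv = (174.993)(27.9981) = 4899.47 W = 6.57 hp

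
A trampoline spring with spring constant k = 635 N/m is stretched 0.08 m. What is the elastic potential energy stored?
PE = ½kx² = ½(635)(0.08)² = 2.032 J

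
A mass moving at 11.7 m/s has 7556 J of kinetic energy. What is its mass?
m = 2·KE/v² = 2·7556/(11.7)² = 110.4 kg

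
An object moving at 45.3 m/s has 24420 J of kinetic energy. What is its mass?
m = 2·KE/v² = 2·24420/(45.3)² = 23.8 kg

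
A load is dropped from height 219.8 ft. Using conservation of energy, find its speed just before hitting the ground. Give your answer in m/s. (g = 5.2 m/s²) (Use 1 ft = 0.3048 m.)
Convert to SI: h = 66.995 m
mgh = ½mv² ⇒ v = √(2gh) = √(2·5.2·66.995) = 26.4 m/s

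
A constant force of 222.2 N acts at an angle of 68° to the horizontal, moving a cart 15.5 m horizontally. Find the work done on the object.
W = F·d·cosθ = (222.2)(15.5)cos(68°) = 1290 J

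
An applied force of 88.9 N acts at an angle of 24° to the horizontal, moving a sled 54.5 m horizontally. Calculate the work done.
W = F·d·cosθ = (88.9)(54.5)cos(24°) = 4426 J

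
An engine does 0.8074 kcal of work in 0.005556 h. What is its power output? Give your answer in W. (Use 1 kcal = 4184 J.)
Convert to SI: W = 3378.16 J, t = 20.0016 s
P = W/t = 3378.16/20.0016 = 168.9 W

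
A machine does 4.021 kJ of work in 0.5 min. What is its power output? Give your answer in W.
Convert to SI: W = 4021.0 J, t = 30.0 s
P = W/t = 4021.0/30.0 = 134.0 W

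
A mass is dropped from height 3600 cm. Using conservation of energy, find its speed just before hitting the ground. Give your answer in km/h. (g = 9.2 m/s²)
Convert to SI: h = 36.0 m
mgh = ½mv² ⇒ v = √(2gh) = √(2·9.2·36.0) = 25.7371 m/s = 92.65 km/h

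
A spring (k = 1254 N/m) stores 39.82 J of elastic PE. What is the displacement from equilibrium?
x = √(2·PE/k) = √(2·39.82/1254) = 0.252 m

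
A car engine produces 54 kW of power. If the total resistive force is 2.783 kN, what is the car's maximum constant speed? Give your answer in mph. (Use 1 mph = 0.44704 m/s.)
Convert to SI: F = 2783.0 N
P = Fv ⇒ v = P/F = 54000 W/2783.0 N = 19.4035 m/s = 43.4 mph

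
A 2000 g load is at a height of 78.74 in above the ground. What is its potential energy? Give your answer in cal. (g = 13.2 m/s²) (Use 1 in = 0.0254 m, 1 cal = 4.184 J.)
Convert to SI: m = 2.0 kg, h = 2.0 m
PE = mgh = (2.0)(13.2)(2.0) = 52.7999 J = 12.62 cal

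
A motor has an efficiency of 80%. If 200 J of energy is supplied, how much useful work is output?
W_out = η·W_in = 0.8·200 = 160.0 J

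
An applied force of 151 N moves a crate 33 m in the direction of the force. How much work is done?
W = F·d = (151)(33) = 4983 J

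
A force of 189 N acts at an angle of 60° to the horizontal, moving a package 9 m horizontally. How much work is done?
W = F·d·cosθ = (189)(9)cos(60°) = 850.5 J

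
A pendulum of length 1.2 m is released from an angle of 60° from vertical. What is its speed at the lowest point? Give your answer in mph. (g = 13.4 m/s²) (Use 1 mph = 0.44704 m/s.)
h = L(1 − cosθ) = 1.2(1 − cos60°) = 0.6 m
v = √(2gh) = √(2·13.4·0.6) = 4.00999 m/s = 8.97 mph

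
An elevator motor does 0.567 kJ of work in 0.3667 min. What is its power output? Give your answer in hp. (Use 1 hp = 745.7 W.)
Convert to SI: W = 567.0 J, t = 22.002 s
P = W/t = 567.0/22.002 = 25.7704 W = 0.03456 hp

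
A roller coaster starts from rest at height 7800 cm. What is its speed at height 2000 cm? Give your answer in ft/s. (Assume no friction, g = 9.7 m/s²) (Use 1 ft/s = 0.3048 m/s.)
Convert to SI: h₁−h₂ = 58.0 m
mgh₁ = mgh₂ + ½mv² ⇒ v = √(2g(h₁−h₂)) = √(2·9.7·58.0) = 33.544 m/s = 110.1 ft/s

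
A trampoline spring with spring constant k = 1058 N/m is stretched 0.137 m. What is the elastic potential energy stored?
PE = ½kx² = ½(1058)(0.137)² = 9.929 J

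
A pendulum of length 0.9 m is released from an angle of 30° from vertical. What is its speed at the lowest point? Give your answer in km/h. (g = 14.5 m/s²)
h = L(1 − cosθ) = 0.9(1 − cos30°) = 0.120577 m
v = √(2gh) = √(2·14.5·0.120577) = 1.86996 m/s = 6.732 km/h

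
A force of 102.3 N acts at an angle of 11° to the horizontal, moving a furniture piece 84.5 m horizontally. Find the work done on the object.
W = F·d·cosθ = (102.3)(84.5)cos(11°) = 8486 J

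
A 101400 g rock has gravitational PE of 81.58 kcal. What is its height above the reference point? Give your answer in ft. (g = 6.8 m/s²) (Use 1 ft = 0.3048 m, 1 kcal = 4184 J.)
Convert to SI: m = 101.4 kg, PE = 341331 J
h = PE/(mg) = 341331/(101.4·6.8) = 495.027 m = 1624 ft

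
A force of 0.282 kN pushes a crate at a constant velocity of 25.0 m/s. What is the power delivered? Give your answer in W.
Convert to SI: F = 282.0 N, v = 25.0 m/s
P = Fv = (282.0)(25.0) = 7050 W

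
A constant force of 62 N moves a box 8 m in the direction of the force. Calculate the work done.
W = F·d = (62)(8) = 496.0 J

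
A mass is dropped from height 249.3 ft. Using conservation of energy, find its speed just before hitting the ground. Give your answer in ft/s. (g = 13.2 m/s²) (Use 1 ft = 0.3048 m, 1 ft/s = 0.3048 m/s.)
Convert to SI: h = 75.9866 m
mgh = ½mv² ⇒ v = √(2gh) = √(2·13.2·75.9866) = 44.7889 m/s = 146.9 ft/s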